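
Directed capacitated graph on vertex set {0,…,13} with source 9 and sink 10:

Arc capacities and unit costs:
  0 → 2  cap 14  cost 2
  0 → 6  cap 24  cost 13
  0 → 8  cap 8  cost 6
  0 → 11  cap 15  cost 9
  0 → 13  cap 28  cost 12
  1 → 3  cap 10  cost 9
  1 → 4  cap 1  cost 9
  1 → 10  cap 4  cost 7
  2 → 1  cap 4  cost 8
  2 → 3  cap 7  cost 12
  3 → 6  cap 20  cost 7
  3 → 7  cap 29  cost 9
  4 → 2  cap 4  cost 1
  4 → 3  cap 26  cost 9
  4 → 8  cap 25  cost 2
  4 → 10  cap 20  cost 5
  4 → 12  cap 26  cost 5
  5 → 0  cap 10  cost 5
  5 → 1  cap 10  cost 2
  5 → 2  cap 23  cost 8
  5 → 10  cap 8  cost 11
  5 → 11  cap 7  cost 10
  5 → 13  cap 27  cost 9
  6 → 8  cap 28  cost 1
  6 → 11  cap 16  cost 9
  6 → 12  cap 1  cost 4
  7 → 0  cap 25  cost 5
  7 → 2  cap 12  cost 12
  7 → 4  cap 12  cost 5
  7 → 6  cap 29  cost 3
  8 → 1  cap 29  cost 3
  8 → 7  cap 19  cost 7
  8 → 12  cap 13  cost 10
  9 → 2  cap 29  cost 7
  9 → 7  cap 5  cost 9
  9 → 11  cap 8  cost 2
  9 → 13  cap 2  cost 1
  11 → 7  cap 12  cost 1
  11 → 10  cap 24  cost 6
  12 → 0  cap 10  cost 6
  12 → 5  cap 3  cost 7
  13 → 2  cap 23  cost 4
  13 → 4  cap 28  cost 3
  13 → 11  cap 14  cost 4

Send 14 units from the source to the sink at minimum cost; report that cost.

shortest-cost path #1: 9→11→10 push 8 @ unit cost 8 (adds 64)
shortest-cost path #2: 9→13→4→10 push 2 @ unit cost 9 (adds 18)
shortest-cost path #3: 9→7→4→10 push 4 @ unit cost 19 (adds 76)
total cost = 158

Minimum cost for 14 units: 158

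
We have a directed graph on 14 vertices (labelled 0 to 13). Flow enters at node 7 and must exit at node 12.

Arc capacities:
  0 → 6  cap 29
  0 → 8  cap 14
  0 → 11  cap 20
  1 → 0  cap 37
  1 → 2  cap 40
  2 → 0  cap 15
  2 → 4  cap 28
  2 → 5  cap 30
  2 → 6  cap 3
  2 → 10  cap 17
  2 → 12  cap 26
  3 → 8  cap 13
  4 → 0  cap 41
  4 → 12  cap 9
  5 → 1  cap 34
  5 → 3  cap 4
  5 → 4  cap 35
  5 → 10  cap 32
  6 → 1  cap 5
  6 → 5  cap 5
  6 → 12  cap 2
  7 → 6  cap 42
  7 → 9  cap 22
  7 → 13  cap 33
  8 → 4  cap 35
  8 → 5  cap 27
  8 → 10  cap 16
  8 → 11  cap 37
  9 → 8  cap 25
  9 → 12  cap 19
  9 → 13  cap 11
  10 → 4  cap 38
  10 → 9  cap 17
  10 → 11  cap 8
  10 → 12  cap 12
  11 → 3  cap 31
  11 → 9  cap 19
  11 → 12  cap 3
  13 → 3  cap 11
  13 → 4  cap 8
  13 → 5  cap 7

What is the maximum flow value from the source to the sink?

Maximum flow value: 60

augment #1: 7→6→12 bottleneck 2, total now 2
augment #2: 7→9→12 bottleneck 19, total now 21
augment #3: 7→13→4→12 bottleneck 8, total now 29
augment #4: 7→6→1→2→12 bottleneck 5, total now 34
augment #5: 7→6→5→4→12 bottleneck 1, total now 35
augment #6: 7→6→5→10→12 bottleneck 4, total now 39
augment #7: 7→9→8→10→12 bottleneck 3, total now 42
augment #8: 7→13→5→10→12 bottleneck 5, total now 47
augment #9: 7→13→3→8→11→12 bottleneck 3, total now 50
augment #10: 7→13→5→1→2→12 bottleneck 2, total now 52
augment #11: 7→13→3→8→5→1→2→12 bottleneck 8, total now 60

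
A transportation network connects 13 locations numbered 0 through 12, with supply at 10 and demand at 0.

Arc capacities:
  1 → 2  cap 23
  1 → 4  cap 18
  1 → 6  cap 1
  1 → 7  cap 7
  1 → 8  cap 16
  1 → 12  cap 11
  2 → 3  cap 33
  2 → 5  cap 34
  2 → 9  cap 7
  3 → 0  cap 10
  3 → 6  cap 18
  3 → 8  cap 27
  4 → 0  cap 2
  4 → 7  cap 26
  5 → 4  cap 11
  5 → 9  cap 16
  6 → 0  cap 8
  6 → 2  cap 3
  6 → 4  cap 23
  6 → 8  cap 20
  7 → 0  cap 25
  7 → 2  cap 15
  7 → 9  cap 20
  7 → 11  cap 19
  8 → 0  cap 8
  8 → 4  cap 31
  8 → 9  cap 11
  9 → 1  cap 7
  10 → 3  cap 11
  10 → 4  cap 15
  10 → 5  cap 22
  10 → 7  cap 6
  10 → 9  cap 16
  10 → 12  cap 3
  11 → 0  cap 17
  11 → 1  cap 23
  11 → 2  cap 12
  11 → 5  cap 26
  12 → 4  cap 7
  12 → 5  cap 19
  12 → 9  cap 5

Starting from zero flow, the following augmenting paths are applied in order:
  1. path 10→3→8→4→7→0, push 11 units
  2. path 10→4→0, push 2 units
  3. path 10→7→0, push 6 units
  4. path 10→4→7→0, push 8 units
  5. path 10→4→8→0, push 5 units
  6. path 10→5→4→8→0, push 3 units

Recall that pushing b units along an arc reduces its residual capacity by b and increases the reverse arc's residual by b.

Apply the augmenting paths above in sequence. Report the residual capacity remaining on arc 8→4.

Residual capacity of (8,4): 28

after path 1 (10→3→8→4→7→0, push 11): res(8,4)=20
after path 2 (10→4→0, push 2): res(8,4)=20
after path 3 (10→7→0, push 6): res(8,4)=20
after path 4 (10→4→7→0, push 8): res(8,4)=20
after path 5 (10→4→8→0, push 5): res(8,4)=25
after path 6 (10→5→4→8→0, push 3): res(8,4)=28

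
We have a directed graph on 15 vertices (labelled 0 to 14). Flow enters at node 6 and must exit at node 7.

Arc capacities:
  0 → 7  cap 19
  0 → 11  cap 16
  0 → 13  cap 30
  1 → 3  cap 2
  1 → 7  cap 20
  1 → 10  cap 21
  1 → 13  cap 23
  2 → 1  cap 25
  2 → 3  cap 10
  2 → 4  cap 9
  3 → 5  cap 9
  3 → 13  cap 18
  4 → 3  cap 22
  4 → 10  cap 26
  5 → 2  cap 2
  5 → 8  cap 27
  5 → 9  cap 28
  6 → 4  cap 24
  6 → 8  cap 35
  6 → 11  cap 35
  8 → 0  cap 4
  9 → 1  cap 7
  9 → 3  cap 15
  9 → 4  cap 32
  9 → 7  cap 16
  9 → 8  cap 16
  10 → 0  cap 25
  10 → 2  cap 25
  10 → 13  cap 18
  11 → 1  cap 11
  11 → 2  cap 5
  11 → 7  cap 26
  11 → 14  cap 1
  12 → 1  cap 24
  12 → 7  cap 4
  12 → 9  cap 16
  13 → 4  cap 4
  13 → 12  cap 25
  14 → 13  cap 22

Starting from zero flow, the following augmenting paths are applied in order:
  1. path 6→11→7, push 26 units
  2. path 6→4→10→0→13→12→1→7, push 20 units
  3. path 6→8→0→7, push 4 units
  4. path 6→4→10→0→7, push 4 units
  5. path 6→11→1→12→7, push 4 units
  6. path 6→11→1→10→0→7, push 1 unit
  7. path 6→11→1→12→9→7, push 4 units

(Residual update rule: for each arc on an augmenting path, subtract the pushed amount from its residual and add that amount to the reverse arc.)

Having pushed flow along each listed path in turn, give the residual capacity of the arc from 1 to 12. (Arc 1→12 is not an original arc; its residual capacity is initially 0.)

after path 1 (6→11→7, push 26): res(1,12)=0
after path 2 (6→4→10→0→13→12→1→7, push 20): res(1,12)=20
after path 3 (6→8→0→7, push 4): res(1,12)=20
after path 4 (6→4→10→0→7, push 4): res(1,12)=20
after path 5 (6→11→1→12→7, push 4): res(1,12)=16
after path 6 (6→11→1→10→0→7, push 1): res(1,12)=16
after path 7 (6→11→1→12→9→7, push 4): res(1,12)=12

Residual capacity of (1,12): 12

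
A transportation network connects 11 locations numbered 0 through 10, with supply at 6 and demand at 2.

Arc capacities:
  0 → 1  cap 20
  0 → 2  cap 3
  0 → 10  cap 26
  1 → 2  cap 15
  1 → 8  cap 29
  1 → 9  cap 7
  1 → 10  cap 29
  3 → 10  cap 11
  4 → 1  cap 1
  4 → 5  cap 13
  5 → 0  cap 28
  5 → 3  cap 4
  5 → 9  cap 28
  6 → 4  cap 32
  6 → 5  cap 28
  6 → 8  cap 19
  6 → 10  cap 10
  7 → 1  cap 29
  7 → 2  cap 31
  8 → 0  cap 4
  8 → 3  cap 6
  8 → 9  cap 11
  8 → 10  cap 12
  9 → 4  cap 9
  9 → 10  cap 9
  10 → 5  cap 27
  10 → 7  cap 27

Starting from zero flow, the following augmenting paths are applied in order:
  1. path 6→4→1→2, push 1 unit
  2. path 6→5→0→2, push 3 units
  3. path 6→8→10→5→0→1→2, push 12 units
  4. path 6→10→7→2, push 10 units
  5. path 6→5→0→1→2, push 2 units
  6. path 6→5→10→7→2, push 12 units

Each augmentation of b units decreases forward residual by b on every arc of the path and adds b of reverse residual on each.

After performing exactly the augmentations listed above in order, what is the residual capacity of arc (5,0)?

Residual capacity of (5,0): 11

after path 1 (6→4→1→2, push 1): res(5,0)=28
after path 2 (6→5→0→2, push 3): res(5,0)=25
after path 3 (6→8→10→5→0→1→2, push 12): res(5,0)=13
after path 4 (6→10→7→2, push 10): res(5,0)=13
after path 5 (6→5→0→1→2, push 2): res(5,0)=11
after path 6 (6→5→10→7→2, push 12): res(5,0)=11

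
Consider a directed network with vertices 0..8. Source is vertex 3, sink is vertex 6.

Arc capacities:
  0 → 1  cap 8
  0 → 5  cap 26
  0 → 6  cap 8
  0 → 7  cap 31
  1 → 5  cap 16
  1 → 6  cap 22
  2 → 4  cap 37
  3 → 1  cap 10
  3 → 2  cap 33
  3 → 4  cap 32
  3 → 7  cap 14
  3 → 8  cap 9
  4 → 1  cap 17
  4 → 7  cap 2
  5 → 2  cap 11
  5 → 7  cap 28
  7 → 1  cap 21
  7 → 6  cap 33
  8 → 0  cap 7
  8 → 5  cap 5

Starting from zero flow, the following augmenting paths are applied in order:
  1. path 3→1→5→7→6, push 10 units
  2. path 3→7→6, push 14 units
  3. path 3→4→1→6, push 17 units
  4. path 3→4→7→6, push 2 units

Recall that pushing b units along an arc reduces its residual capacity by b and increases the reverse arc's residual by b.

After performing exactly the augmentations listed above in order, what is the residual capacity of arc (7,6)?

Residual capacity of (7,6): 7

after path 1 (3→1→5→7→6, push 10): res(7,6)=23
after path 2 (3→7→6, push 14): res(7,6)=9
after path 3 (3→4→1→6, push 17): res(7,6)=9
after path 4 (3→4→7→6, push 2): res(7,6)=7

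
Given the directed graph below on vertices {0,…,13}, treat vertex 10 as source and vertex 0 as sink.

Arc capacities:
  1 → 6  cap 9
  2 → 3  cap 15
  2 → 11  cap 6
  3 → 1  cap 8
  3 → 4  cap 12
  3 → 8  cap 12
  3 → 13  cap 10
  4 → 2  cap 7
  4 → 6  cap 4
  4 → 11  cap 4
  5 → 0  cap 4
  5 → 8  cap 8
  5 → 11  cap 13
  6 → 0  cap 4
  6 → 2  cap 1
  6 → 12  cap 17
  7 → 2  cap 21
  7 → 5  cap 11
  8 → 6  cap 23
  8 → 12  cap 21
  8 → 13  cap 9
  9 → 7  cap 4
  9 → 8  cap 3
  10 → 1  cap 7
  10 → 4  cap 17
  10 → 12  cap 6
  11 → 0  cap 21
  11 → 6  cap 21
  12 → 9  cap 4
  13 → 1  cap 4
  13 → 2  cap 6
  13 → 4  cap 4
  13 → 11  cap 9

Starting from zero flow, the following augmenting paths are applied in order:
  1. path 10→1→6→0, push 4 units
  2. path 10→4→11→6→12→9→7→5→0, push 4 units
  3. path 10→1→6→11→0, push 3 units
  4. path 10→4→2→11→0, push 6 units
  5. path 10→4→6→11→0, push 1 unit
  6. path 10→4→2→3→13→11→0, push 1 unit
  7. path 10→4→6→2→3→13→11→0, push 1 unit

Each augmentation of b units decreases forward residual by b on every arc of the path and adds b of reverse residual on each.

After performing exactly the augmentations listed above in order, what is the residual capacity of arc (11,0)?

after path 1 (10→1→6→0, push 4): res(11,0)=21
after path 2 (10→4→11→6→12→9→7→5→0, push 4): res(11,0)=21
after path 3 (10→1→6→11→0, push 3): res(11,0)=18
after path 4 (10→4→2→11→0, push 6): res(11,0)=12
after path 5 (10→4→6→11→0, push 1): res(11,0)=11
after path 6 (10→4→2→3→13→11→0, push 1): res(11,0)=10
after path 7 (10→4→6→2→3→13→11→0, push 1): res(11,0)=9

Residual capacity of (11,0): 9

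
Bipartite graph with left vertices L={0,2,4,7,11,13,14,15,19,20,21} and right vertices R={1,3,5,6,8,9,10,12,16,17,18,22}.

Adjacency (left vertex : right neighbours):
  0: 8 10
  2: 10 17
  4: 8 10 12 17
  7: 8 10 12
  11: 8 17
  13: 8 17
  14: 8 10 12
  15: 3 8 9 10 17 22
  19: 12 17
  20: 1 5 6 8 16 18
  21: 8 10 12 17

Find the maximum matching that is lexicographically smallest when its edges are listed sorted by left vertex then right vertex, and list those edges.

Lex-smallest maximum matching: {(0,8), (2,10), (4,12), (11,17), (15,3), (20,1)}

|M| = 6 (so the lex-smallest maximum matching has 6 edges)
process left vertices in ascending order; for each, take the smallest-labelled available neighbour that still permits 6 edges overall, or leave it unmatched if none does
lex-smallest matching: {0-8, 2-10, 4-12, 11-17, 15-3, 20-1}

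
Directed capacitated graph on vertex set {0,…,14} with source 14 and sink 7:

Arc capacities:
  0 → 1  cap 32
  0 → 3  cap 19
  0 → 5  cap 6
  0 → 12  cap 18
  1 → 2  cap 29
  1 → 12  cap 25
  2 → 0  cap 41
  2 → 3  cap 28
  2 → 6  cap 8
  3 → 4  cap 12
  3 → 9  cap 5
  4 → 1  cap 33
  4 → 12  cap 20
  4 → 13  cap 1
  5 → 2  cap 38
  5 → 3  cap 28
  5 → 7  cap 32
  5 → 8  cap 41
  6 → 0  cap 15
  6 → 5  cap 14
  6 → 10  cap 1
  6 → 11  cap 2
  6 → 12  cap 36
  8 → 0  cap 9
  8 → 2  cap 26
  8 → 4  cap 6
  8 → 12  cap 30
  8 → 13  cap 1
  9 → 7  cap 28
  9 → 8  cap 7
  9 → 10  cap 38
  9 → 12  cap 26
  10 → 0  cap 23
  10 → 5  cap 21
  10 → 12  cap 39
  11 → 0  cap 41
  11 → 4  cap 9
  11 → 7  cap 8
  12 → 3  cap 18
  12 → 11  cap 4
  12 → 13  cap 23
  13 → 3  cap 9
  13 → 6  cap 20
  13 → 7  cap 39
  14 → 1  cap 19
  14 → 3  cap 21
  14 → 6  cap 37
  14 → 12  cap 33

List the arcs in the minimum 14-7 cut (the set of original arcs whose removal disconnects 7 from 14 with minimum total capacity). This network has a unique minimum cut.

Min-cut arcs: {(0,5), (3,9), (4,13), (6,5), (6,10), (6,11), (12,11), (12,13)} (total capacity 56)

augment #1: 14→3→9→7 push 5
augment #2: 14→6→5→7 push 14
augment #3: 14→6→11→7 push 2
augment #4: 14→12→11→7 push 4
augment #5: 14→12→13→7 push 23
augment #6: 14→3→4→13→7 push 1
augment #7: 14→6→0→5→7 push 6
augment #8: 14→6→10→5→7 push 1
max flow = 56; residual-reachable set from 14 gives S-side
cut edges (S→T): {(0,5), (3,9), (4,13), (6,5), (6,10), (6,11), (12,11), (12,13)} total cap 56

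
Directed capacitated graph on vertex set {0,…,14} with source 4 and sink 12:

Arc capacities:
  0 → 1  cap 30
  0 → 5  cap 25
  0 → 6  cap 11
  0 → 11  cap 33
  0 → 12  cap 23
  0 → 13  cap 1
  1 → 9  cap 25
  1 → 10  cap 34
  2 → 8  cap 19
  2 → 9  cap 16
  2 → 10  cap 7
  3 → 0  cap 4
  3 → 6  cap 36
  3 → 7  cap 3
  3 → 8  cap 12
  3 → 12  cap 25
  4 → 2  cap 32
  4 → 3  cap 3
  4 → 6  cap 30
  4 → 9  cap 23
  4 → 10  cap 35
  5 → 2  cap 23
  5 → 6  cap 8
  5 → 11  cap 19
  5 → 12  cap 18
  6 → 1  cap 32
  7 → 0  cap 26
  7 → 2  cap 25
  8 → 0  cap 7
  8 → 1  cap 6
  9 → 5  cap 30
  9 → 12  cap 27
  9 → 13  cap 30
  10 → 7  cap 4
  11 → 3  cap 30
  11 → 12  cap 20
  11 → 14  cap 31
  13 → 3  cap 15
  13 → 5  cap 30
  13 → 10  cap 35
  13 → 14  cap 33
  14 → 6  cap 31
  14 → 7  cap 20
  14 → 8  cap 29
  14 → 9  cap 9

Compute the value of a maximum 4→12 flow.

Maximum flow value: 78

augment #1: 4→3→12 bottleneck 3, total now 3
augment #2: 4→9→12 bottleneck 23, total now 26
augment #3: 4→2→9→12 bottleneck 4, total now 30
augment #4: 4→2→8→0→12 bottleneck 7, total now 37
augment #5: 4→2→9→5→12 bottleneck 12, total now 49
augment #6: 4→10→7→0→12 bottleneck 4, total now 53
augment #7: 4→6→1→9→5→12 bottleneck 6, total now 59
augment #8: 4→6→1→9→5→11→12 bottleneck 12, total now 71
augment #9: 4→6→1→9→13→3→12 bottleneck 7, total now 78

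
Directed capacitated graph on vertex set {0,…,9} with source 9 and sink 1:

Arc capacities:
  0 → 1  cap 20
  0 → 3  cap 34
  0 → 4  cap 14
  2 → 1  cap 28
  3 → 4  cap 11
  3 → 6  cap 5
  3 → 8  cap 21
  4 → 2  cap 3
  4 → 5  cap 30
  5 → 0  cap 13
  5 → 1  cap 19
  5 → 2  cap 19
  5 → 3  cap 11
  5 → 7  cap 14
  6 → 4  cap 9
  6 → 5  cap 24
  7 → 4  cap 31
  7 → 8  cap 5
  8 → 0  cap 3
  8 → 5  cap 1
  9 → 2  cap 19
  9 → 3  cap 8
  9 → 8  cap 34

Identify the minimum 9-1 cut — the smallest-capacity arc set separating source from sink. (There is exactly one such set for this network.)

Min-cut arcs: {(8,0), (8,5), (9,2), (9,3)} (total capacity 31)

augment #1: 9→2→1 push 19
augment #2: 9→8→0→1 push 3
augment #3: 9→8→5→1 push 1
augment #4: 9→3→4→2→1 push 3
augment #5: 9→3→4→5→1 push 5
max flow = 31; residual-reachable set from 9 gives S-side
cut edges (S→T): {(8,0), (8,5), (9,2), (9,3)} total cap 31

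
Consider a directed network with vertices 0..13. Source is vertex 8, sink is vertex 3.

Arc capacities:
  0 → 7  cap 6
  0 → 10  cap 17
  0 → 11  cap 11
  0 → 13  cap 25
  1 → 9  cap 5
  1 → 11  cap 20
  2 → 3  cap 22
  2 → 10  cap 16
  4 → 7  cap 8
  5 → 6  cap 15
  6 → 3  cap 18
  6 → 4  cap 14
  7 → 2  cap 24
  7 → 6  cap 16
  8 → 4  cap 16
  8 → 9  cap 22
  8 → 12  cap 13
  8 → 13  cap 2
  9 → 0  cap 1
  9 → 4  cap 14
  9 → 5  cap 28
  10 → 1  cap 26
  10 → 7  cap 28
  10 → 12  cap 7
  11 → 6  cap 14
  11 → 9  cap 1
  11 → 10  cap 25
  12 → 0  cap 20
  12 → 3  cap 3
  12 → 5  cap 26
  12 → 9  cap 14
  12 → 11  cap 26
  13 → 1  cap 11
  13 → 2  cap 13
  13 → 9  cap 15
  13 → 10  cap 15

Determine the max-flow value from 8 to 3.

Maximum flow value: 39

augment #1: 8→12→3 bottleneck 3, total now 3
augment #2: 8→13→2→3 bottleneck 2, total now 5
augment #3: 8→4→7→2→3 bottleneck 8, total now 13
augment #4: 8→9→5→6→3 bottleneck 15, total now 28
augment #5: 8→12→11→6→3 bottleneck 3, total now 31
augment #6: 8→9→0→7→2→3 bottleneck 1, total now 32
augment #7: 8→12→0→7→2→3 bottleneck 5, total now 37
augment #8: 8→12→0→13→2→3 bottleneck 2, total now 39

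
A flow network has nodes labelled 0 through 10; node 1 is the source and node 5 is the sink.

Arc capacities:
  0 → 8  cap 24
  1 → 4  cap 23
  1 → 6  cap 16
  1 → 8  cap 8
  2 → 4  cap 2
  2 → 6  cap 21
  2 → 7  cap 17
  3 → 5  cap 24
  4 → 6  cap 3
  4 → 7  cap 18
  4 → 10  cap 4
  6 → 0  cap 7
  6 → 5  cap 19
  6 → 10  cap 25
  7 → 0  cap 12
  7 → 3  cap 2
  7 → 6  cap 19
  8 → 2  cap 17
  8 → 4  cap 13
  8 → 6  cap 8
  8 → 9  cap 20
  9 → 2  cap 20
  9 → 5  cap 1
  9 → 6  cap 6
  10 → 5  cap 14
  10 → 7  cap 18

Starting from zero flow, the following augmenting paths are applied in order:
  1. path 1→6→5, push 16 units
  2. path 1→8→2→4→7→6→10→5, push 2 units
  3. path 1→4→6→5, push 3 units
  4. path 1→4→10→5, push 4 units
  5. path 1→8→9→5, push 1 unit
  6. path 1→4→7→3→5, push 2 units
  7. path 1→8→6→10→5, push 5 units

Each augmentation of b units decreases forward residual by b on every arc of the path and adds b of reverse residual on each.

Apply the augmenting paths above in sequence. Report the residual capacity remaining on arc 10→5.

Residual capacity of (10,5): 3

after path 1 (1→6→5, push 16): res(10,5)=14
after path 2 (1→8→2→4→7→6→10→5, push 2): res(10,5)=12
after path 3 (1→4→6→5, push 3): res(10,5)=12
after path 4 (1→4→10→5, push 4): res(10,5)=8
after path 5 (1→8→9→5, push 1): res(10,5)=8
after path 6 (1→4→7→3→5, push 2): res(10,5)=8
after path 7 (1→8→6→10→5, push 5): res(10,5)=3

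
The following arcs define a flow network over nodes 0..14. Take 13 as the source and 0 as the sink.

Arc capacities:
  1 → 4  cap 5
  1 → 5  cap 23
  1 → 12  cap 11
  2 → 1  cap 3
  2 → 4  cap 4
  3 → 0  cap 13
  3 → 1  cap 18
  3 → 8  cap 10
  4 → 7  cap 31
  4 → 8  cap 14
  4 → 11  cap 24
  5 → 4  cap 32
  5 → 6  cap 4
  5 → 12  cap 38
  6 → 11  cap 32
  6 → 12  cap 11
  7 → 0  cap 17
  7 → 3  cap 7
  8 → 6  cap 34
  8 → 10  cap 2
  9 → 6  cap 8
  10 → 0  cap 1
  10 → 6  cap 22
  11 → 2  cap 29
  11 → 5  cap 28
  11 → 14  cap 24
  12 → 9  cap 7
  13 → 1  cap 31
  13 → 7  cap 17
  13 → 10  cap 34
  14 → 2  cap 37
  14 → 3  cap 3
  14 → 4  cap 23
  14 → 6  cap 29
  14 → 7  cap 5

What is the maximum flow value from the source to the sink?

augment #1: 13→7→0 bottleneck 17, total now 17
augment #2: 13→10→0 bottleneck 1, total now 18
augment #3: 13→1→4→7→3→0 bottleneck 5, total now 23
augment #4: 13→1→5→4→7→3→0 bottleneck 2, total now 25
augment #5: 13→10→6→11→14→3→0 bottleneck 3, total now 28

Maximum flow value: 28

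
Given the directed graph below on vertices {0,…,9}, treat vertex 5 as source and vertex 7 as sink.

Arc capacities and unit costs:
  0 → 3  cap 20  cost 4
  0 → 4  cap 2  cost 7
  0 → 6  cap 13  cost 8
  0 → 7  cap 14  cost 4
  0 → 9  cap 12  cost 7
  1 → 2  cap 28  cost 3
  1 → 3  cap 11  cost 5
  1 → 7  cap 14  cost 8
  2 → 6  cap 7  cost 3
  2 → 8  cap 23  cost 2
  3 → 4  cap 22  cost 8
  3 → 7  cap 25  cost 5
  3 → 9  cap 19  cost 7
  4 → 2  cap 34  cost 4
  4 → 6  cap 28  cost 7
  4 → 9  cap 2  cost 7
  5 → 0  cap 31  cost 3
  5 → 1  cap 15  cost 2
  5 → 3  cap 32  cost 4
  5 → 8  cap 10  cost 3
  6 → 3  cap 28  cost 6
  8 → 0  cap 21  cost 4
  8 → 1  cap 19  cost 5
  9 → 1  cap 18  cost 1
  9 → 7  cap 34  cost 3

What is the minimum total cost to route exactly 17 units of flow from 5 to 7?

shortest-cost path #1: 5→0→7 push 14 @ unit cost 7 (adds 98)
shortest-cost path #2: 5→3→7 push 3 @ unit cost 9 (adds 27)
total cost = 125

Minimum cost for 17 units: 125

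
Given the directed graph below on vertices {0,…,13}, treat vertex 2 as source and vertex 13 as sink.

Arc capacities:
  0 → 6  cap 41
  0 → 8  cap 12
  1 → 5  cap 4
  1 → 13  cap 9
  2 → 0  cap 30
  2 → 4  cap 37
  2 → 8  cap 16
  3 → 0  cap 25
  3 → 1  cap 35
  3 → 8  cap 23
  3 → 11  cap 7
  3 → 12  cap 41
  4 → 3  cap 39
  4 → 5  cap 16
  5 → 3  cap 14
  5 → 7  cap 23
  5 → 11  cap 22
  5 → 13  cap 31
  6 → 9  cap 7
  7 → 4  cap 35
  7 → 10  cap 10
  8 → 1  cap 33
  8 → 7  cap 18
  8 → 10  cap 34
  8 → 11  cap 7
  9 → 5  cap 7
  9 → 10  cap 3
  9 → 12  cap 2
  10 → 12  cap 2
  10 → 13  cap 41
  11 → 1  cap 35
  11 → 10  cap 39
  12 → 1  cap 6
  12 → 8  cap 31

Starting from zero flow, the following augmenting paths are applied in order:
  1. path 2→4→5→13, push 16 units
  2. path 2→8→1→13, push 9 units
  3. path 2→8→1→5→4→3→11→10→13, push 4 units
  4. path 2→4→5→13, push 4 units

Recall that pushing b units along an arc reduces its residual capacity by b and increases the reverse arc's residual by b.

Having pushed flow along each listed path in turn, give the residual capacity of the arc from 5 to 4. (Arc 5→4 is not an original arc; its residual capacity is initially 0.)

after path 1 (2→4→5→13, push 16): res(5,4)=16
after path 2 (2→8→1→13, push 9): res(5,4)=16
after path 3 (2→8→1→5→4→3→11→10→13, push 4): res(5,4)=12
after path 4 (2→4→5→13, push 4): res(5,4)=16

Residual capacity of (5,4): 16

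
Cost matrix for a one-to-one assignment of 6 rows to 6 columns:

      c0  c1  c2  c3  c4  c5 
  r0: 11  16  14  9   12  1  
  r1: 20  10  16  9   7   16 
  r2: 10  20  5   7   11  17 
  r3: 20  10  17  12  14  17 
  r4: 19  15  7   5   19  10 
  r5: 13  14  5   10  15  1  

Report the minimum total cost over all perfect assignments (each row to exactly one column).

optimal assignment: row0→col5 (cost 1), row1→col4 (cost 7), row2→col0 (cost 10), row3→col1 (cost 10), row4→col3 (cost 5), row5→col2 (cost 5)
total = 1 + 7 + 10 + 10 + 5 + 5 = 38

Minimum assignment cost: 38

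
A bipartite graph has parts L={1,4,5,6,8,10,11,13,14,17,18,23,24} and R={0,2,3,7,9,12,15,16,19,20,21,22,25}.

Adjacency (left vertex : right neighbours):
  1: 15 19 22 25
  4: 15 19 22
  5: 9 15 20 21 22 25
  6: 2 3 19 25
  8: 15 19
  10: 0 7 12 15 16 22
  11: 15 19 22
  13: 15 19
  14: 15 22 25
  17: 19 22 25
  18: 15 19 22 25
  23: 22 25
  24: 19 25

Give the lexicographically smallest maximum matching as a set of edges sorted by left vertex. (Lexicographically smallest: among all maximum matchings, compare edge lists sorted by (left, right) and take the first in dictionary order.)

Lex-smallest maximum matching: {(1,15), (4,19), (5,9), (6,2), (10,0), (11,22), (14,25)}

|M| = 7 (so the lex-smallest maximum matching has 7 edges)
process left vertices in ascending order; for each, take the smallest-labelled available neighbour that still permits 7 edges overall, or leave it unmatched if none does
lex-smallest matching: {1-15, 4-19, 5-9, 6-2, 10-0, 11-22, 14-25}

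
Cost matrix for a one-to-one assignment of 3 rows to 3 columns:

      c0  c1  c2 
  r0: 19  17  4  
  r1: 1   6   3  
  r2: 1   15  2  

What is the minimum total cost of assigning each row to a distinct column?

Minimum assignment cost: 11

optimal assignment: row0→col2 (cost 4), row1→col1 (cost 6), row2→col0 (cost 1)
total = 4 + 6 + 1 = 11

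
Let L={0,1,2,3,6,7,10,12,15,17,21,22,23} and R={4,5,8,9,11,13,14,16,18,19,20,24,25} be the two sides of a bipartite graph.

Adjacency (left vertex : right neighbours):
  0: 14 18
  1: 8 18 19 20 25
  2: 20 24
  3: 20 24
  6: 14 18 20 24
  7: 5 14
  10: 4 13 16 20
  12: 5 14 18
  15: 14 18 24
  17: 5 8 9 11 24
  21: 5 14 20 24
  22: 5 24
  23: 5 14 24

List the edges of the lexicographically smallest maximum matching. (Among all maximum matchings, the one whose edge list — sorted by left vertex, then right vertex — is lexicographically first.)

|M| = 8 (so the lex-smallest maximum matching has 8 edges)
process left vertices in ascending order; for each, take the smallest-labelled available neighbour that still permits 8 edges overall, or leave it unmatched if none does
lex-smallest matching: {0-14, 1-8, 2-20, 3-24, 6-18, 7-5, 10-4, 17-9}

Lex-smallest maximum matching: {(0,14), (1,8), (2,20), (3,24), (6,18), (7,5), (10,4), (17,9)}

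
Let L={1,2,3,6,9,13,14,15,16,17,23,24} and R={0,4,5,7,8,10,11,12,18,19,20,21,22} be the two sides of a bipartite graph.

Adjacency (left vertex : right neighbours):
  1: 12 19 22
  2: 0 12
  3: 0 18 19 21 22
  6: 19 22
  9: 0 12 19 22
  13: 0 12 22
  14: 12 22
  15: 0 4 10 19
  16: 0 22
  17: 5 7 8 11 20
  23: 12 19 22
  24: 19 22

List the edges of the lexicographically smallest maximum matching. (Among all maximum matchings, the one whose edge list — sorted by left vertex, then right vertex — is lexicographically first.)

Lex-smallest maximum matching: {(1,12), (2,0), (3,18), (6,19), (9,22), (15,4), (17,5)}

|M| = 7 (so the lex-smallest maximum matching has 7 edges)
process left vertices in ascending order; for each, take the smallest-labelled available neighbour that still permits 7 edges overall, or leave it unmatched if none does
lex-smallest matching: {1-12, 2-0, 3-18, 6-19, 9-22, 15-4, 17-5}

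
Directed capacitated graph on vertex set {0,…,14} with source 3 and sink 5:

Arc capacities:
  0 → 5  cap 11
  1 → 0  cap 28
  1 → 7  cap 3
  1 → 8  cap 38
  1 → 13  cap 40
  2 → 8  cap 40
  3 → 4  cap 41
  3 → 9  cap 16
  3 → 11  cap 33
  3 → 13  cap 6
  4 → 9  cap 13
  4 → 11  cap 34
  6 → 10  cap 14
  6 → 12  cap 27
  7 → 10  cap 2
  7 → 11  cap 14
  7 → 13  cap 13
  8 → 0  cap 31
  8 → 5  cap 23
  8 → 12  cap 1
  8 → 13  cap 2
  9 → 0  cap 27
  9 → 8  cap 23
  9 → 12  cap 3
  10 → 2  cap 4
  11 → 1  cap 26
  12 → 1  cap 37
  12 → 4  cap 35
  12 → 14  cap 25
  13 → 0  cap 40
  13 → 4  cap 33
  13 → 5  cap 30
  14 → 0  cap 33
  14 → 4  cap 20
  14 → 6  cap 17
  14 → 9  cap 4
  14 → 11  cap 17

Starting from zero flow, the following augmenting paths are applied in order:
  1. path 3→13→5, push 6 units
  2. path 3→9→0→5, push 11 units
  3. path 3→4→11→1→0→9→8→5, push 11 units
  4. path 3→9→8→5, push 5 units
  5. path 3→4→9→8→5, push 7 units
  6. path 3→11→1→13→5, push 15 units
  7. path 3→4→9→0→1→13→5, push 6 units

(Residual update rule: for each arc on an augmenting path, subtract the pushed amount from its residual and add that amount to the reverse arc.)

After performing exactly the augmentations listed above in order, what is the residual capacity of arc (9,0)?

after path 1 (3→13→5, push 6): res(9,0)=27
after path 2 (3→9→0→5, push 11): res(9,0)=16
after path 3 (3→4→11→1→0→9→8→5, push 11): res(9,0)=27
after path 4 (3→9→8→5, push 5): res(9,0)=27
after path 5 (3→4→9→8→5, push 7): res(9,0)=27
after path 6 (3→11→1→13→5, push 15): res(9,0)=27
after path 7 (3→4→9→0→1→13→5, push 6): res(9,0)=21

Residual capacity of (9,0): 21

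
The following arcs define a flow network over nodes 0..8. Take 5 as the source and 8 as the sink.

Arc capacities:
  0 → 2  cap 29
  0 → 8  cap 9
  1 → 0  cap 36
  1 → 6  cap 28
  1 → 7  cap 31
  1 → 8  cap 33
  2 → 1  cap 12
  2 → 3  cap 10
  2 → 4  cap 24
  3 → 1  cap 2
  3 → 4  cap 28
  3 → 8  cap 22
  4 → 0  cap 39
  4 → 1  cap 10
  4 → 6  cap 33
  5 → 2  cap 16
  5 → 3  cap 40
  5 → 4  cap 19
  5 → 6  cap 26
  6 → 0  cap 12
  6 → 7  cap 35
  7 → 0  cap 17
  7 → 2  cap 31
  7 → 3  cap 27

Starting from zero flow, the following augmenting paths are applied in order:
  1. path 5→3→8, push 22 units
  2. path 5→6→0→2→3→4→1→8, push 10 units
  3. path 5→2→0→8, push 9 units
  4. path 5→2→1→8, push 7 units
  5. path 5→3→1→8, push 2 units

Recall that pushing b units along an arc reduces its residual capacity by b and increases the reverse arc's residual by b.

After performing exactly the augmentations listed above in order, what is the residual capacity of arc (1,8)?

after path 1 (5→3→8, push 22): res(1,8)=33
after path 2 (5→6→0→2→3→4→1→8, push 10): res(1,8)=23
after path 3 (5→2→0→8, push 9): res(1,8)=23
after path 4 (5→2→1→8, push 7): res(1,8)=16
after path 5 (5→3→1→8, push 2): res(1,8)=14

Residual capacity of (1,8): 14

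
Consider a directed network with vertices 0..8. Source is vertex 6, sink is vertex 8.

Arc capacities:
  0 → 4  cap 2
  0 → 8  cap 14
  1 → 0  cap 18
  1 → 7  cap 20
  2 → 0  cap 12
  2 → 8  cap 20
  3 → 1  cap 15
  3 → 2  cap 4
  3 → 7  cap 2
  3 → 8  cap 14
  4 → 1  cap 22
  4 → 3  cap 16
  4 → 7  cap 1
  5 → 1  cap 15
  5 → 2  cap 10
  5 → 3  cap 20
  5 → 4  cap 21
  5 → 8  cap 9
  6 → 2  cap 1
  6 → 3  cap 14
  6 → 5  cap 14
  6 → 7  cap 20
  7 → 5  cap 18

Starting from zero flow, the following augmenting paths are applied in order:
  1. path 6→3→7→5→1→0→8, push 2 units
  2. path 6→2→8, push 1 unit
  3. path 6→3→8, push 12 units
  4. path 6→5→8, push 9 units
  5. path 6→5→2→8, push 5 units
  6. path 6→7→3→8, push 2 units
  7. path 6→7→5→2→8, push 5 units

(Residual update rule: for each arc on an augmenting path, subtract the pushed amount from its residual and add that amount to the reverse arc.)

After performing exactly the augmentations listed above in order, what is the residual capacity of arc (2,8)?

after path 1 (6→3→7→5→1→0→8, push 2): res(2,8)=20
after path 2 (6→2→8, push 1): res(2,8)=19
after path 3 (6→3→8, push 12): res(2,8)=19
after path 4 (6→5→8, push 9): res(2,8)=19
after path 5 (6→5→2→8, push 5): res(2,8)=14
after path 6 (6→7→3→8, push 2): res(2,8)=14
after path 7 (6→7→5→2→8, push 5): res(2,8)=9

Residual capacity of (2,8): 9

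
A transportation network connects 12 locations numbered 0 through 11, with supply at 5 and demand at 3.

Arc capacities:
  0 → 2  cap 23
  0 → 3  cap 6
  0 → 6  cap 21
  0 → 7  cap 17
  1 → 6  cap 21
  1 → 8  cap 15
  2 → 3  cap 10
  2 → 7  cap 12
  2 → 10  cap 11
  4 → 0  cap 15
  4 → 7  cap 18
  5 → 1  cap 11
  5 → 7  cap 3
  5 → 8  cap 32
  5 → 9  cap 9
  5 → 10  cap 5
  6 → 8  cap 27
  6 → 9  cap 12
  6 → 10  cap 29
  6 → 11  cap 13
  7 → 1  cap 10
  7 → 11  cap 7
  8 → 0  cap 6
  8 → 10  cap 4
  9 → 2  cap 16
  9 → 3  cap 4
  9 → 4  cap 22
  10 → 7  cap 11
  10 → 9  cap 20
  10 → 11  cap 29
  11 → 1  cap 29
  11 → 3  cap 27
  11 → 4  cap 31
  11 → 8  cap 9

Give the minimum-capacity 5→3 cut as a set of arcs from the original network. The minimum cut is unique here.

augment #1: 5→9→3 push 4
augment #2: 5→7→11→3 push 3
augment #3: 5→8→0→3 push 6
augment #4: 5→9→2→3 push 5
augment #5: 5→10→11→3 push 5
augment #6: 5→1→6→11→3 push 11
augment #7: 5→8→10→11→3 push 4
max flow = 38; residual-reachable set from 5 gives S-side
cut edges (S→T): {(5,1), (5,7), (5,9), (5,10), (8,0), (8,10)} total cap 38

Min-cut arcs: {(5,1), (5,7), (5,9), (5,10), (8,0), (8,10)} (total capacity 38)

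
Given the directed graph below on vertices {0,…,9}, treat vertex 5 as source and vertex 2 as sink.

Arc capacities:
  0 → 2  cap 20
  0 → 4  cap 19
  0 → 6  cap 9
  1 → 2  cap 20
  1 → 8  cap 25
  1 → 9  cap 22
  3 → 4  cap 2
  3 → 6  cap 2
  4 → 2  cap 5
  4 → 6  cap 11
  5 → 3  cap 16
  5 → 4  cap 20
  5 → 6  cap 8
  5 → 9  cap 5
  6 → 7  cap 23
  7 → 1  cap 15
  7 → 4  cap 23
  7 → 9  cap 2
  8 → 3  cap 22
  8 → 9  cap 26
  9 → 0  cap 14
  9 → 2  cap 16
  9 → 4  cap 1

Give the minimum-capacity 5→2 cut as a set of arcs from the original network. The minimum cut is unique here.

Min-cut arcs: {(4,2), (5,9), (7,1), (7,9)} (total capacity 27)

augment #1: 5→4→2 push 5
augment #2: 5→9→2 push 5
augment #3: 5→6→7→1→2 push 8
augment #4: 5→3→6→7→1→2 push 2
augment #5: 5→4→6→7→1→2 push 5
augment #6: 5→4→6→7→9→2 push 2
max flow = 27; residual-reachable set from 5 gives S-side
cut edges (S→T): {(4,2), (5,9), (7,1), (7,9)} total cap 27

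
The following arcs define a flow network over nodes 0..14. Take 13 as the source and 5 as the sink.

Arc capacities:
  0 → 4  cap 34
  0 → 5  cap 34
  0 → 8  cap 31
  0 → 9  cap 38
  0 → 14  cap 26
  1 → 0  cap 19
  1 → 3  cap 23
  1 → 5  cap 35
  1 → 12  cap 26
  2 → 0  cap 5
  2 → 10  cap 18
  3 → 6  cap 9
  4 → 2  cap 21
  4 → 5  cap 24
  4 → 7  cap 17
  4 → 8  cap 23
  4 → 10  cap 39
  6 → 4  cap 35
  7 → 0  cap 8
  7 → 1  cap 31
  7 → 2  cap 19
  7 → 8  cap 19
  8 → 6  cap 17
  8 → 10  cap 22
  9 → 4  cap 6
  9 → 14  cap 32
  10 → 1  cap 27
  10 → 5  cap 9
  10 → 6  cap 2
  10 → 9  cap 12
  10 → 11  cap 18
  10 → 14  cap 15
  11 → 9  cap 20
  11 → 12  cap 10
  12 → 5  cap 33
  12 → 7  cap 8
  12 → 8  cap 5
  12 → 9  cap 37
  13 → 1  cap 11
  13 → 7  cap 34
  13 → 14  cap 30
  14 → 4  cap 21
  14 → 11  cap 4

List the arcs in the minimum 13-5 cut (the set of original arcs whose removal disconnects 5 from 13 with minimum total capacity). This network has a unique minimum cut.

augment #1: 13→1→5 push 11
augment #2: 13→7→0→5 push 8
augment #3: 13→7→1→5 push 24
augment #4: 13→14→4→5 push 21
augment #5: 13→7→1→0→5 push 2
augment #6: 13→14→11→12→5 push 4
max flow = 70; residual-reachable set from 13 gives S-side
cut edges (S→T): {(13,1), (13,7), (14,4), (14,11)} total cap 70

Min-cut arcs: {(13,1), (13,7), (14,4), (14,11)} (total capacity 70)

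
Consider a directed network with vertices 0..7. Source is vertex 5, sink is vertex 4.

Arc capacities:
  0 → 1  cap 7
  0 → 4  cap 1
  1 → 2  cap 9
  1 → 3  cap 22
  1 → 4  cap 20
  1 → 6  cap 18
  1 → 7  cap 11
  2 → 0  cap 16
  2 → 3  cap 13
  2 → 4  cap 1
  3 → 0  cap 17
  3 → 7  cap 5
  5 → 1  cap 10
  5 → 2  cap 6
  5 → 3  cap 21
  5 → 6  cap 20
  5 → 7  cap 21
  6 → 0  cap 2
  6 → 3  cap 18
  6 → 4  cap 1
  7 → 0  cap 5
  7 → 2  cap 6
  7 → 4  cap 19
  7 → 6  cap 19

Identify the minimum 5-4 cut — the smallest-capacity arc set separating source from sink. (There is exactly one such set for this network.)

Min-cut arcs: {(0,1), (0,4), (2,4), (5,1), (6,4), (7,4)} (total capacity 39)

augment #1: 5→1→4 push 10
augment #2: 5→2→4 push 1
augment #3: 5→6→4 push 1
augment #4: 5→7→4 push 19
augment #5: 5→2→0→4 push 1
augment #6: 5→2→0→1→4 push 4
augment #7: 5→3→0→1→4 push 3
max flow = 39; residual-reachable set from 5 gives S-side
cut edges (S→T): {(0,1), (0,4), (2,4), (5,1), (6,4), (7,4)} total cap 39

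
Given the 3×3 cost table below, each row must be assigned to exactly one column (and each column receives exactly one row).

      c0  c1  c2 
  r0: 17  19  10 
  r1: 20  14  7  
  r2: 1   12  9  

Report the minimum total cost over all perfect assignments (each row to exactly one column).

optimal assignment: row0→col2 (cost 10), row1→col1 (cost 14), row2→col0 (cost 1)
total = 10 + 14 + 1 = 25

Minimum assignment cost: 25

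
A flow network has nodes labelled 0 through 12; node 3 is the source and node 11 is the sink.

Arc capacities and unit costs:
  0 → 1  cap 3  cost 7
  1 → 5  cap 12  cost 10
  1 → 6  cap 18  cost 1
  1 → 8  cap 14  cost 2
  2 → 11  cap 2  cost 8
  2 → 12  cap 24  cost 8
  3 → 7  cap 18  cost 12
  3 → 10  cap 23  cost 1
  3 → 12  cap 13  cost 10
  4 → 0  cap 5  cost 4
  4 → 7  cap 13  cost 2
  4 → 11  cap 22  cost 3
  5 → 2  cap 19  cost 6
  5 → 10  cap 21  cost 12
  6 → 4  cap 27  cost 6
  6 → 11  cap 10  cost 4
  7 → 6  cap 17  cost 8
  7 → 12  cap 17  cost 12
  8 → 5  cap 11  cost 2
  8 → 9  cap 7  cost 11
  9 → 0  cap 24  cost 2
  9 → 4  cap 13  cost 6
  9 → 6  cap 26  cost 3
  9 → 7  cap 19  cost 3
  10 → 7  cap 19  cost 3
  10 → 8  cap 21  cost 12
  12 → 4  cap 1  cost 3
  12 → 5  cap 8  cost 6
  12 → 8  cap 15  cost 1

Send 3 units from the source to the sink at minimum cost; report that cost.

Minimum cost for 3 units: 48

shortest-cost path #1: 3→12→4→11 push 1 @ unit cost 16 (adds 16)
shortest-cost path #2: 3→10→7→6→11 push 2 @ unit cost 16 (adds 32)
total cost = 48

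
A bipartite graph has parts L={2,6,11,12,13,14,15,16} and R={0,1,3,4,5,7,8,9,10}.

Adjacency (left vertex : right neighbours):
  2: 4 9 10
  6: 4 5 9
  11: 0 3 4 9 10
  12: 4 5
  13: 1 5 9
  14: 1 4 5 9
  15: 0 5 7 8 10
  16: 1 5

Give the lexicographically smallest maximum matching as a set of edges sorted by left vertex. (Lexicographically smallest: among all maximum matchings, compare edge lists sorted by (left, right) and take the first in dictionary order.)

Lex-smallest maximum matching: {(2,10), (6,4), (11,0), (12,5), (13,1), (14,9), (15,7)}

|M| = 7 (so the lex-smallest maximum matching has 7 edges)
process left vertices in ascending order; for each, take the smallest-labelled available neighbour that still permits 7 edges overall, or leave it unmatched if none does
lex-smallest matching: {2-10, 6-4, 11-0, 12-5, 13-1, 14-9, 15-7}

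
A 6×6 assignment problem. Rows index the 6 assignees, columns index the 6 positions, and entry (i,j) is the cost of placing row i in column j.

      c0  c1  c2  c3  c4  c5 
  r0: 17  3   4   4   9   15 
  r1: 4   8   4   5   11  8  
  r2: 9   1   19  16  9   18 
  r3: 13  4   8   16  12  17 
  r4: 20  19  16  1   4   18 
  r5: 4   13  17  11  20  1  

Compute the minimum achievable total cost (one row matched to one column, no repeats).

optimal assignment: row0→col3 (cost 4), row1→col0 (cost 4), row2→col1 (cost 1), row3→col2 (cost 8), row4→col4 (cost 4), row5→col5 (cost 1)
total = 4 + 4 + 1 + 8 + 4 + 1 = 22

Minimum assignment cost: 22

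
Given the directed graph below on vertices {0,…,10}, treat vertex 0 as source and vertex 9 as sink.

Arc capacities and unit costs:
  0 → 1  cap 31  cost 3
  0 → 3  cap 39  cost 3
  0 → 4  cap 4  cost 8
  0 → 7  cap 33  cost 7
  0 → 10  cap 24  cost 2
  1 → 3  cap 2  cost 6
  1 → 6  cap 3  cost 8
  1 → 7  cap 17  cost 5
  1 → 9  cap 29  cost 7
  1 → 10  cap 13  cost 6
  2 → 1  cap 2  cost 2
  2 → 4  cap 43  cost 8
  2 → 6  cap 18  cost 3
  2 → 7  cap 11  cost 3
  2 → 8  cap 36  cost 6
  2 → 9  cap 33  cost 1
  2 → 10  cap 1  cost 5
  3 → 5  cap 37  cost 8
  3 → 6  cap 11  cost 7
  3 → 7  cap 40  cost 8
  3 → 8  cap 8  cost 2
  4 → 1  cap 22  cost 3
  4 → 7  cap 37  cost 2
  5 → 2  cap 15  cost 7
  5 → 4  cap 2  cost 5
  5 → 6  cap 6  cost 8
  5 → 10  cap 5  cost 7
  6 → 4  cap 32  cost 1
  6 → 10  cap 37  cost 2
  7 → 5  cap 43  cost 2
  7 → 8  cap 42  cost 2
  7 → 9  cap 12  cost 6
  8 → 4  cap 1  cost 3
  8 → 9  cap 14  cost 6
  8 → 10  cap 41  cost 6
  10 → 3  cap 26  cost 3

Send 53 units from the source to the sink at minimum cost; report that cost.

Minimum cost for 53 units: 594

shortest-cost path #1: 0→1→9 push 29 @ unit cost 10 (adds 290)
shortest-cost path #2: 0→3→8→9 push 8 @ unit cost 11 (adds 88)
shortest-cost path #3: 0→7→9 push 12 @ unit cost 13 (adds 156)
shortest-cost path #4: 0→7→8→9 push 4 @ unit cost 15 (adds 60)
total cost = 594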